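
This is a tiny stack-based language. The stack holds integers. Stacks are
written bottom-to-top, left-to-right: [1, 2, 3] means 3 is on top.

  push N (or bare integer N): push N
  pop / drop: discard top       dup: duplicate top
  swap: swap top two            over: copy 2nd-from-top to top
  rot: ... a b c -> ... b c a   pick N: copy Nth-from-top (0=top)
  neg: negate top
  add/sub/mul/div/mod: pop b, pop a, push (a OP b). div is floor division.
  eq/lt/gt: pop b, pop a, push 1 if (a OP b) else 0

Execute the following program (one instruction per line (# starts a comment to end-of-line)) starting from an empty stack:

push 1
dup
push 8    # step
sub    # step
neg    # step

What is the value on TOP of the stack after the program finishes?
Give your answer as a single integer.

Answer: 7

Derivation:
After 'push 1': [1]
After 'dup': [1, 1]
After 'push 8': [1, 1, 8]
After 'sub': [1, -7]
After 'neg': [1, 7]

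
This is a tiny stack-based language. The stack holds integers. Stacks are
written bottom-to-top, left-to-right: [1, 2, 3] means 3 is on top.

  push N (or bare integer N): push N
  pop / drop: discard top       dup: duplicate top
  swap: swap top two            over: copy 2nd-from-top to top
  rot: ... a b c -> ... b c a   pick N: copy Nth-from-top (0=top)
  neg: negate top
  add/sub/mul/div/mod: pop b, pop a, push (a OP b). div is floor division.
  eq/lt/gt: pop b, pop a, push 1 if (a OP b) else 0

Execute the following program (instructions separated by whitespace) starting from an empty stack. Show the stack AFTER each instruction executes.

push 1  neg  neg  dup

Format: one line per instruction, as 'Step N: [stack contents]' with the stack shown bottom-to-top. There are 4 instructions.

Step 1: [1]
Step 2: [-1]
Step 3: [1]
Step 4: [1, 1]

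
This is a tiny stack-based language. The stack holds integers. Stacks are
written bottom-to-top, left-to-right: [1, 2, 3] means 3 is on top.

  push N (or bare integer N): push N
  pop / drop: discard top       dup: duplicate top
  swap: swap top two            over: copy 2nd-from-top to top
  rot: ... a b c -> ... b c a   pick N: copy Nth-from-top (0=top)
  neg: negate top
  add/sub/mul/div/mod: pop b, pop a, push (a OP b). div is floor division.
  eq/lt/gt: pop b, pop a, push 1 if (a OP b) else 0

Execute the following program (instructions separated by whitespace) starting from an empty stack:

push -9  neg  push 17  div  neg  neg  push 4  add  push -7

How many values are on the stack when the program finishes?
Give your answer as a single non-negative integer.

Answer: 2

Derivation:
After 'push -9': stack = [-9] (depth 1)
After 'neg': stack = [9] (depth 1)
After 'push 17': stack = [9, 17] (depth 2)
After 'div': stack = [0] (depth 1)
After 'neg': stack = [0] (depth 1)
After 'neg': stack = [0] (depth 1)
After 'push 4': stack = [0, 4] (depth 2)
After 'add': stack = [4] (depth 1)
After 'push -7': stack = [4, -7] (depth 2)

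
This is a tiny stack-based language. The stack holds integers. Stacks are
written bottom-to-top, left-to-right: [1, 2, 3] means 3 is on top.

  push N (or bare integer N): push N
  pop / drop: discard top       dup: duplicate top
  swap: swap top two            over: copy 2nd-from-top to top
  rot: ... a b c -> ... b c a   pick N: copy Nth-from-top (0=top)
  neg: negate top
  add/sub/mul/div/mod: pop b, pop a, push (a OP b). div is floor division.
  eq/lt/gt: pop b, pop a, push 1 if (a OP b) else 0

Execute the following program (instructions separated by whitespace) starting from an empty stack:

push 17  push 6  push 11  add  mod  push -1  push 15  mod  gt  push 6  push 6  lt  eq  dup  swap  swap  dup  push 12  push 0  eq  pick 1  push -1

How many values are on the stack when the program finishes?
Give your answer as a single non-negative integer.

Answer: 6

Derivation:
After 'push 17': stack = [17] (depth 1)
After 'push 6': stack = [17, 6] (depth 2)
After 'push 11': stack = [17, 6, 11] (depth 3)
After 'add': stack = [17, 17] (depth 2)
After 'mod': stack = [0] (depth 1)
After 'push -1': stack = [0, -1] (depth 2)
After 'push 15': stack = [0, -1, 15] (depth 3)
After 'mod': stack = [0, 14] (depth 2)
After 'gt': stack = [0] (depth 1)
After 'push 6': stack = [0, 6] (depth 2)
  ...
After 'eq': stack = [1] (depth 1)
After 'dup': stack = [1, 1] (depth 2)
After 'swap': stack = [1, 1] (depth 2)
After 'swap': stack = [1, 1] (depth 2)
After 'dup': stack = [1, 1, 1] (depth 3)
After 'push 12': stack = [1, 1, 1, 12] (depth 4)
After 'push 0': stack = [1, 1, 1, 12, 0] (depth 5)
After 'eq': stack = [1, 1, 1, 0] (depth 4)
After 'pick 1': stack = [1, 1, 1, 0, 1] (depth 5)
After 'push -1': stack = [1, 1, 1, 0, 1, -1] (depth 6)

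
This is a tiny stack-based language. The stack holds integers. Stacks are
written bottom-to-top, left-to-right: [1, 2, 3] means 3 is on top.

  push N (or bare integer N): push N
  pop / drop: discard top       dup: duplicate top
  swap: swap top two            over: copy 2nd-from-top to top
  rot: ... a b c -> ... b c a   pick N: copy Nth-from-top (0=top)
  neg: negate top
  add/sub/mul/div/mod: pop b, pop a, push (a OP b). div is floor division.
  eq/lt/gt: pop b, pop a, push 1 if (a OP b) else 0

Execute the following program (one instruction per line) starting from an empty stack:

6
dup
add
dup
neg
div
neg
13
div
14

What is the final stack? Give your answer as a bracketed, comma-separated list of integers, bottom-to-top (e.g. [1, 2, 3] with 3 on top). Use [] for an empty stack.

Answer: [0, 14]

Derivation:
After 'push 6': [6]
After 'dup': [6, 6]
After 'add': [12]
After 'dup': [12, 12]
After 'neg': [12, -12]
After 'div': [-1]
After 'neg': [1]
After 'push 13': [1, 13]
After 'div': [0]
After 'push 14': [0, 14]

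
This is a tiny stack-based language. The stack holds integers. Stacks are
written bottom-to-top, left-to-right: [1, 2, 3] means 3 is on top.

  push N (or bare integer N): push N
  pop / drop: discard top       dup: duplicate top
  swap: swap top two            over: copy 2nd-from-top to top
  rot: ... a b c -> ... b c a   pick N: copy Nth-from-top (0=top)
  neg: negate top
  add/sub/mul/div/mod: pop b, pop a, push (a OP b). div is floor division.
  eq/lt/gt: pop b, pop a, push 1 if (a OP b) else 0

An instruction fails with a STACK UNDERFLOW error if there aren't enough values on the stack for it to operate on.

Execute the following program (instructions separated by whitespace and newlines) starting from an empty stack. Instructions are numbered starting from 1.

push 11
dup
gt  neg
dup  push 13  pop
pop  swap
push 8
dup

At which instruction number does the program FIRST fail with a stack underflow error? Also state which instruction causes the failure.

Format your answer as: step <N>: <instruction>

Step 1 ('push 11'): stack = [11], depth = 1
Step 2 ('dup'): stack = [11, 11], depth = 2
Step 3 ('gt'): stack = [0], depth = 1
Step 4 ('neg'): stack = [0], depth = 1
Step 5 ('dup'): stack = [0, 0], depth = 2
Step 6 ('push 13'): stack = [0, 0, 13], depth = 3
Step 7 ('pop'): stack = [0, 0], depth = 2
Step 8 ('pop'): stack = [0], depth = 1
Step 9 ('swap'): needs 2 value(s) but depth is 1 — STACK UNDERFLOW

Answer: step 9: swap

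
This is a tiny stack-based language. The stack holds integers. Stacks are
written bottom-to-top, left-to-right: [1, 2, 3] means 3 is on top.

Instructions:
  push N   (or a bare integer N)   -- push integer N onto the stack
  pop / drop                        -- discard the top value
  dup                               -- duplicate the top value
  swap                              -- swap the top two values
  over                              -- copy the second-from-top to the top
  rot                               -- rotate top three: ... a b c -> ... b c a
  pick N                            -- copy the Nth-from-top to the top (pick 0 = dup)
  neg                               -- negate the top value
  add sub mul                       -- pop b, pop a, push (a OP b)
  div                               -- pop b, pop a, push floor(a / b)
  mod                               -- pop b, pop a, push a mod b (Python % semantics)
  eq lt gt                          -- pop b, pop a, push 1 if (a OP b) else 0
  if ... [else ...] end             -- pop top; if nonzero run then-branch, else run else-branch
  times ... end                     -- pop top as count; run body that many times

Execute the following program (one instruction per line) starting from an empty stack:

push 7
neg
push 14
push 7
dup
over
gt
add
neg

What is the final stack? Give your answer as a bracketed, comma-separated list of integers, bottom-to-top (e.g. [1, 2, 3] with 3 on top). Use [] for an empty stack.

After 'push 7': [7]
After 'neg': [-7]
After 'push 14': [-7, 14]
After 'push 7': [-7, 14, 7]
After 'dup': [-7, 14, 7, 7]
After 'over': [-7, 14, 7, 7, 7]
After 'gt': [-7, 14, 7, 0]
After 'add': [-7, 14, 7]
After 'neg': [-7, 14, -7]

Answer: [-7, 14, -7]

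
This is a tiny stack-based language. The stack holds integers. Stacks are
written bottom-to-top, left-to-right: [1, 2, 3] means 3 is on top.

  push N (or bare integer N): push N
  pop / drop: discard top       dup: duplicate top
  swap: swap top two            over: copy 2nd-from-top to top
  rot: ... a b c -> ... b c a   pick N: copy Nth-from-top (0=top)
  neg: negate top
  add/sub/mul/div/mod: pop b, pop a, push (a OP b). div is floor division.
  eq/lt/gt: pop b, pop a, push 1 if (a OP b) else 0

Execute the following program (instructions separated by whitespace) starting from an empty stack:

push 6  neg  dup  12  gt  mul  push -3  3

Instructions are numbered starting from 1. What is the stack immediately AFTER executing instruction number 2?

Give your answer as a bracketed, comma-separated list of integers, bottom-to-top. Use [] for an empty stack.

Step 1 ('push 6'): [6]
Step 2 ('neg'): [-6]

Answer: [-6]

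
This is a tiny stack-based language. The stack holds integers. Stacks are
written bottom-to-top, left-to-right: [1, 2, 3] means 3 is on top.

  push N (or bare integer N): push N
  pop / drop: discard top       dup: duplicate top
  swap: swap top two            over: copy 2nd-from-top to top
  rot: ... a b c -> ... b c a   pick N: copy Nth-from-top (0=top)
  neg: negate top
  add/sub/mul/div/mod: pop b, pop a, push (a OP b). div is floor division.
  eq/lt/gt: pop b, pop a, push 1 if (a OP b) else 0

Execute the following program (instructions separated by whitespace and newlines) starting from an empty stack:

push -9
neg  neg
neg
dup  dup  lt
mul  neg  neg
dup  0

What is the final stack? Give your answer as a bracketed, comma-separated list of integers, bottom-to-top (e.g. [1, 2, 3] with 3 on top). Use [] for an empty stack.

Answer: [0, 0, 0]

Derivation:
After 'push -9': [-9]
After 'neg': [9]
After 'neg': [-9]
After 'neg': [9]
After 'dup': [9, 9]
After 'dup': [9, 9, 9]
After 'lt': [9, 0]
After 'mul': [0]
After 'neg': [0]
After 'neg': [0]
After 'dup': [0, 0]
After 'push 0': [0, 0, 0]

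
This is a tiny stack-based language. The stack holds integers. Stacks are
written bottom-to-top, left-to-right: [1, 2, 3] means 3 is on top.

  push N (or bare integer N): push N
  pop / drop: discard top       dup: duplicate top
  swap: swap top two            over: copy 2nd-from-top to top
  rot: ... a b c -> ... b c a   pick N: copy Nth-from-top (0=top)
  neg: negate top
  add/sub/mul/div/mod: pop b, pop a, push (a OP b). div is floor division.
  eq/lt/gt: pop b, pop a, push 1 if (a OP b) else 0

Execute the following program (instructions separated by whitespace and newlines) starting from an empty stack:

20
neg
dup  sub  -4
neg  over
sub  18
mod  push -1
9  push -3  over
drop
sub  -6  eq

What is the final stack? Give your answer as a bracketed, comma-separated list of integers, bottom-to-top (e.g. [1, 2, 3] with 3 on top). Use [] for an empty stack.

After 'push 20': [20]
After 'neg': [-20]
After 'dup': [-20, -20]
After 'sub': [0]
After 'push -4': [0, -4]
After 'neg': [0, 4]
After 'over': [0, 4, 0]
After 'sub': [0, 4]
After 'push 18': [0, 4, 18]
After 'mod': [0, 4]
After 'push -1': [0, 4, -1]
After 'push 9': [0, 4, -1, 9]
After 'push -3': [0, 4, -1, 9, -3]
After 'over': [0, 4, -1, 9, -3, 9]
After 'drop': [0, 4, -1, 9, -3]
After 'sub': [0, 4, -1, 12]
After 'push -6': [0, 4, -1, 12, -6]
After 'eq': [0, 4, -1, 0]

Answer: [0, 4, -1, 0]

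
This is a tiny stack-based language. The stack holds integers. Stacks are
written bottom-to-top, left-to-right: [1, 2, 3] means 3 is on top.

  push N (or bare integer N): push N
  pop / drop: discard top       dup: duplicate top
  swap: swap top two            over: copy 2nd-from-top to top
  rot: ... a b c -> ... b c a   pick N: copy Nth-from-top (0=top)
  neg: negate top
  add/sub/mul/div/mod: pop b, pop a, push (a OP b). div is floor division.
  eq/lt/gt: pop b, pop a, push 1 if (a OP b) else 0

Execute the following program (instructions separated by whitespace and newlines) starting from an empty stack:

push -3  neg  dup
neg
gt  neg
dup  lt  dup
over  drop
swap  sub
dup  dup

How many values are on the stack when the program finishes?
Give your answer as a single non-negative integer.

After 'push -3': stack = [-3] (depth 1)
After 'neg': stack = [3] (depth 1)
After 'dup': stack = [3, 3] (depth 2)
After 'neg': stack = [3, -3] (depth 2)
After 'gt': stack = [1] (depth 1)
After 'neg': stack = [-1] (depth 1)
After 'dup': stack = [-1, -1] (depth 2)
After 'lt': stack = [0] (depth 1)
After 'dup': stack = [0, 0] (depth 2)
After 'over': stack = [0, 0, 0] (depth 3)
After 'drop': stack = [0, 0] (depth 2)
After 'swap': stack = [0, 0] (depth 2)
After 'sub': stack = [0] (depth 1)
After 'dup': stack = [0, 0] (depth 2)
After 'dup': stack = [0, 0, 0] (depth 3)

Answer: 3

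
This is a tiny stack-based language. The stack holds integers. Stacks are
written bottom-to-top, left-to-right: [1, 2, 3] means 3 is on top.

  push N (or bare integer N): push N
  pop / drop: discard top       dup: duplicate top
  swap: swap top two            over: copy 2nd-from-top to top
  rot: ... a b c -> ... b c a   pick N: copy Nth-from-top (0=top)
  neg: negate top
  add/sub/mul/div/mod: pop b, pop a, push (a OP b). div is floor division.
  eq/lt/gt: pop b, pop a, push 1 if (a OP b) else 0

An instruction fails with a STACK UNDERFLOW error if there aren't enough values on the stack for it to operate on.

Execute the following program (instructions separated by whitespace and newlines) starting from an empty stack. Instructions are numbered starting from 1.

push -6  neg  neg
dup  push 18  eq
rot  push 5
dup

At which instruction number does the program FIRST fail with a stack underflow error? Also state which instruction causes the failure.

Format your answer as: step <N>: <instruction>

Answer: step 7: rot

Derivation:
Step 1 ('push -6'): stack = [-6], depth = 1
Step 2 ('neg'): stack = [6], depth = 1
Step 3 ('neg'): stack = [-6], depth = 1
Step 4 ('dup'): stack = [-6, -6], depth = 2
Step 5 ('push 18'): stack = [-6, -6, 18], depth = 3
Step 6 ('eq'): stack = [-6, 0], depth = 2
Step 7 ('rot'): needs 3 value(s) but depth is 2 — STACK UNDERFLOW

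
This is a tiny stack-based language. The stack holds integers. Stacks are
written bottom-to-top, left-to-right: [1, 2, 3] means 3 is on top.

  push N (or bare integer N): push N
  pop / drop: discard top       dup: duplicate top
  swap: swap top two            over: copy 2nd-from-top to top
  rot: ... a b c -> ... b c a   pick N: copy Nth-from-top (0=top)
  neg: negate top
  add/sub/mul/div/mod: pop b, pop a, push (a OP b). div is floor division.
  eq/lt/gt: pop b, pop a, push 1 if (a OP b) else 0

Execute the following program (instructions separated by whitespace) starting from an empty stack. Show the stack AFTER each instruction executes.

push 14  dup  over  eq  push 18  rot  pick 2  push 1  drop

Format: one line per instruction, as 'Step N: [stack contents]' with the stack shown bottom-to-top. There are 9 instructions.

Step 1: [14]
Step 2: [14, 14]
Step 3: [14, 14, 14]
Step 4: [14, 1]
Step 5: [14, 1, 18]
Step 6: [1, 18, 14]
Step 7: [1, 18, 14, 1]
Step 8: [1, 18, 14, 1, 1]
Step 9: [1, 18, 14, 1]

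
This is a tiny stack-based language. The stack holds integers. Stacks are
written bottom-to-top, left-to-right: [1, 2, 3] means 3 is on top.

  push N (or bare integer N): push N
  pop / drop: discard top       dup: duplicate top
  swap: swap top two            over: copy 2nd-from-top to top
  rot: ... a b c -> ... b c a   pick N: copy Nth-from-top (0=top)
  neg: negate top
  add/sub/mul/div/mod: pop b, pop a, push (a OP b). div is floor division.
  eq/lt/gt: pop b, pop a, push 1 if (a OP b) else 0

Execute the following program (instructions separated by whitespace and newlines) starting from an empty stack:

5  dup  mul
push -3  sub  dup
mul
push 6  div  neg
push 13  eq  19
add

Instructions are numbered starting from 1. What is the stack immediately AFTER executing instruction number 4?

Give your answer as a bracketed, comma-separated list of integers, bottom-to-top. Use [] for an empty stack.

Answer: [25, -3]

Derivation:
Step 1 ('5'): [5]
Step 2 ('dup'): [5, 5]
Step 3 ('mul'): [25]
Step 4 ('push -3'): [25, -3]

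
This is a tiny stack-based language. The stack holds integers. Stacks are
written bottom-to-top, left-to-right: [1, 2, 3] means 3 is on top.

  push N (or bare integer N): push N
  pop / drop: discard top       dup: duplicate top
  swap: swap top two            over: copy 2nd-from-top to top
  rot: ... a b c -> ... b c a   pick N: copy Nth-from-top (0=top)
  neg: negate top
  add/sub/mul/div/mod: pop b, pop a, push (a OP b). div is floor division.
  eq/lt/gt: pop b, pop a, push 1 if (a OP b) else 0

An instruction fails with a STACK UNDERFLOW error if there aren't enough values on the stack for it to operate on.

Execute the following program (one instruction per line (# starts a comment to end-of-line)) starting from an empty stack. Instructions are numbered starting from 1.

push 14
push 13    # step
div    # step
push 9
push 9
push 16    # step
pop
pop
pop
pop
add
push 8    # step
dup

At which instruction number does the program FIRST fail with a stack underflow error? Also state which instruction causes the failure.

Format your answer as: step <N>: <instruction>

Answer: step 11: add

Derivation:
Step 1 ('push 14'): stack = [14], depth = 1
Step 2 ('push 13'): stack = [14, 13], depth = 2
Step 3 ('div'): stack = [1], depth = 1
Step 4 ('push 9'): stack = [1, 9], depth = 2
Step 5 ('push 9'): stack = [1, 9, 9], depth = 3
Step 6 ('push 16'): stack = [1, 9, 9, 16], depth = 4
Step 7 ('pop'): stack = [1, 9, 9], depth = 3
Step 8 ('pop'): stack = [1, 9], depth = 2
Step 9 ('pop'): stack = [1], depth = 1
Step 10 ('pop'): stack = [], depth = 0
Step 11 ('add'): needs 2 value(s) but depth is 0 — STACK UNDERFLOW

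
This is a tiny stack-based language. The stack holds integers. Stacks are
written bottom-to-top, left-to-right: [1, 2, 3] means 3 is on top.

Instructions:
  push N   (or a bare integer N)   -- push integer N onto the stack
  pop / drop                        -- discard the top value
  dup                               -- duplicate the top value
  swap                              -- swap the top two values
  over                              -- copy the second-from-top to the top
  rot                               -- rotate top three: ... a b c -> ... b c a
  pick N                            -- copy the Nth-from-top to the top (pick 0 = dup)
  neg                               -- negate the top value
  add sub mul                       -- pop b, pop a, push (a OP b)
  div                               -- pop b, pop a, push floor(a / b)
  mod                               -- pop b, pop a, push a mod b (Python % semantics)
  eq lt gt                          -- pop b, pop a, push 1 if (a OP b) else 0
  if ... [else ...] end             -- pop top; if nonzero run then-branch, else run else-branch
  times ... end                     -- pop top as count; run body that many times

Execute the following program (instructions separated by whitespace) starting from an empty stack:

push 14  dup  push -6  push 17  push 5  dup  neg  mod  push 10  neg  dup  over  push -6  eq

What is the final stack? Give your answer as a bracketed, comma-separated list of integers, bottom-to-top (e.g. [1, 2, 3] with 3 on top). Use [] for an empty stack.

Answer: [14, 14, -6, 17, 0, -10, -10, 0]

Derivation:
After 'push 14': [14]
After 'dup': [14, 14]
After 'push -6': [14, 14, -6]
After 'push 17': [14, 14, -6, 17]
After 'push 5': [14, 14, -6, 17, 5]
After 'dup': [14, 14, -6, 17, 5, 5]
After 'neg': [14, 14, -6, 17, 5, -5]
After 'mod': [14, 14, -6, 17, 0]
After 'push 10': [14, 14, -6, 17, 0, 10]
After 'neg': [14, 14, -6, 17, 0, -10]
After 'dup': [14, 14, -6, 17, 0, -10, -10]
After 'over': [14, 14, -6, 17, 0, -10, -10, -10]
After 'push -6': [14, 14, -6, 17, 0, -10, -10, -10, -6]
After 'eq': [14, 14, -6, 17, 0, -10, -10, 0]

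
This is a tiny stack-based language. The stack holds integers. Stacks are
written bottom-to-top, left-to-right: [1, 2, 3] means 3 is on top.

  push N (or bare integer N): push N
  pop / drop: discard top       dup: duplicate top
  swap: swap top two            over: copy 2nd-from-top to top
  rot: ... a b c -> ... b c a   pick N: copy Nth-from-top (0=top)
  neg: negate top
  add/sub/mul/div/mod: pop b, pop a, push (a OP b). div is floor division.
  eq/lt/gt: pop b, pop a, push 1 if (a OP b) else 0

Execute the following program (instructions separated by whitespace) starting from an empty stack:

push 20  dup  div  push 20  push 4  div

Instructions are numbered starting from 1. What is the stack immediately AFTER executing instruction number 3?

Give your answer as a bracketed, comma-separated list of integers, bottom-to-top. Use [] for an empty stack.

Answer: [1]

Derivation:
Step 1 ('push 20'): [20]
Step 2 ('dup'): [20, 20]
Step 3 ('div'): [1]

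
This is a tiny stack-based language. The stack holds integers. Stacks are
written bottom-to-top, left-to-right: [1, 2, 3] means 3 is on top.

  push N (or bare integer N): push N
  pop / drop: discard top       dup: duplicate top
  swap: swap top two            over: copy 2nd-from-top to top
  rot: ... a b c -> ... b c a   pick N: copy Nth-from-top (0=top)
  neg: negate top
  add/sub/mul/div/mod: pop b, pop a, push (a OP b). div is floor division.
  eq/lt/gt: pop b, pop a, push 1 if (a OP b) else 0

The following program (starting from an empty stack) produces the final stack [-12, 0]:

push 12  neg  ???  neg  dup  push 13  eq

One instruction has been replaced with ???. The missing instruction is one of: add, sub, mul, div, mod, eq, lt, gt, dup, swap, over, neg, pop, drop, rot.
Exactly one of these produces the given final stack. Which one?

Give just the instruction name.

Answer: neg

Derivation:
Stack before ???: [-12]
Stack after ???:  [12]
The instruction that transforms [-12] -> [12] is: neg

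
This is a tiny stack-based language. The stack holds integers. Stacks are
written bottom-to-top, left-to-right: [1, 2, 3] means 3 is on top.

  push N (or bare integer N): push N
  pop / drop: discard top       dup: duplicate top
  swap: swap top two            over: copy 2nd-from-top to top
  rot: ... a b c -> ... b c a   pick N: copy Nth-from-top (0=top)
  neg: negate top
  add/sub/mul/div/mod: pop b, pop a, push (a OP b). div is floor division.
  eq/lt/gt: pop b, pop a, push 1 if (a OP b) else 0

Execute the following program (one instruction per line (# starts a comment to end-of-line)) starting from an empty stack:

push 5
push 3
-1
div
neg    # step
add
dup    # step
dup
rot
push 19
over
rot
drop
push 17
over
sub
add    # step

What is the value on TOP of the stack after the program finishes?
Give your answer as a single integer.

After 'push 5': [5]
After 'push 3': [5, 3]
After 'push -1': [5, 3, -1]
After 'div': [5, -3]
After 'neg': [5, 3]
After 'add': [8]
After 'dup': [8, 8]
After 'dup': [8, 8, 8]
After 'rot': [8, 8, 8]
After 'push 19': [8, 8, 8, 19]
After 'over': [8, 8, 8, 19, 8]
After 'rot': [8, 8, 19, 8, 8]
After 'drop': [8, 8, 19, 8]
After 'push 17': [8, 8, 19, 8, 17]
After 'over': [8, 8, 19, 8, 17, 8]
After 'sub': [8, 8, 19, 8, 9]
After 'add': [8, 8, 19, 17]

Answer: 17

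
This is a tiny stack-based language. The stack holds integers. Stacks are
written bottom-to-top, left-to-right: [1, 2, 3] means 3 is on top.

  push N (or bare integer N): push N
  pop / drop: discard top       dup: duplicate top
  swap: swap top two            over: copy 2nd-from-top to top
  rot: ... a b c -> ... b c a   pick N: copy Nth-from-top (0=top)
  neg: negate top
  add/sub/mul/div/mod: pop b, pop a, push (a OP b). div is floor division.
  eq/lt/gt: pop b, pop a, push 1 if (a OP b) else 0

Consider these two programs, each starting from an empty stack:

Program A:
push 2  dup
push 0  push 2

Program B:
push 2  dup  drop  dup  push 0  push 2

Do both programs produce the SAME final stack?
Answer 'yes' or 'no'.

Program A trace:
  After 'push 2': [2]
  After 'dup': [2, 2]
  After 'push 0': [2, 2, 0]
  After 'push 2': [2, 2, 0, 2]
Program A final stack: [2, 2, 0, 2]

Program B trace:
  After 'push 2': [2]
  After 'dup': [2, 2]
  After 'drop': [2]
  After 'dup': [2, 2]
  After 'push 0': [2, 2, 0]
  After 'push 2': [2, 2, 0, 2]
Program B final stack: [2, 2, 0, 2]
Same: yes

Answer: yes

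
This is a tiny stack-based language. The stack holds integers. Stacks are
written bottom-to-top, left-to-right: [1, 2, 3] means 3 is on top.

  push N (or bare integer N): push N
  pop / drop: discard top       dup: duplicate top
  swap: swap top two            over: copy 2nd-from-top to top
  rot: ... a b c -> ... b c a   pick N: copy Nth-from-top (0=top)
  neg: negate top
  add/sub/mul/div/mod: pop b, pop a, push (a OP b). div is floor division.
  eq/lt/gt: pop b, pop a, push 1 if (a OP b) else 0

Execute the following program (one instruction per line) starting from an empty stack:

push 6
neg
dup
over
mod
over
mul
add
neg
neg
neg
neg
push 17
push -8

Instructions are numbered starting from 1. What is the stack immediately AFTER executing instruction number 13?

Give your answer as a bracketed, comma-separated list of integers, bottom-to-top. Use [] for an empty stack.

Answer: [-6, 17]

Derivation:
Step 1 ('push 6'): [6]
Step 2 ('neg'): [-6]
Step 3 ('dup'): [-6, -6]
Step 4 ('over'): [-6, -6, -6]
Step 5 ('mod'): [-6, 0]
Step 6 ('over'): [-6, 0, -6]
Step 7 ('mul'): [-6, 0]
Step 8 ('add'): [-6]
Step 9 ('neg'): [6]
Step 10 ('neg'): [-6]
Step 11 ('neg'): [6]
Step 12 ('neg'): [-6]
Step 13 ('push 17'): [-6, 17]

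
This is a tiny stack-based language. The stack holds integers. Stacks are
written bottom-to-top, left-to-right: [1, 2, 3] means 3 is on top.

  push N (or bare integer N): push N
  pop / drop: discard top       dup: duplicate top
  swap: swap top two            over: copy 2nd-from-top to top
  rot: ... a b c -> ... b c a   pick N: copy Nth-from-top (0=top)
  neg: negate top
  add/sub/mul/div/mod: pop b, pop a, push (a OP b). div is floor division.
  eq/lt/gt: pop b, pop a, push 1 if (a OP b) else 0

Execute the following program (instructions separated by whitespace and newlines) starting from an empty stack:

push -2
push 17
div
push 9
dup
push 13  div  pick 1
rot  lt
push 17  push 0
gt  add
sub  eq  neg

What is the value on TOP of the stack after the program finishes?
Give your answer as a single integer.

After 'push -2': [-2]
After 'push 17': [-2, 17]
After 'div': [-1]
After 'push 9': [-1, 9]
After 'dup': [-1, 9, 9]
After 'push 13': [-1, 9, 9, 13]
After 'div': [-1, 9, 0]
After 'pick 1': [-1, 9, 0, 9]
After 'rot': [-1, 0, 9, 9]
After 'lt': [-1, 0, 0]
After 'push 17': [-1, 0, 0, 17]
After 'push 0': [-1, 0, 0, 17, 0]
After 'gt': [-1, 0, 0, 1]
After 'add': [-1, 0, 1]
After 'sub': [-1, -1]
After 'eq': [1]
After 'neg': [-1]

Answer: -1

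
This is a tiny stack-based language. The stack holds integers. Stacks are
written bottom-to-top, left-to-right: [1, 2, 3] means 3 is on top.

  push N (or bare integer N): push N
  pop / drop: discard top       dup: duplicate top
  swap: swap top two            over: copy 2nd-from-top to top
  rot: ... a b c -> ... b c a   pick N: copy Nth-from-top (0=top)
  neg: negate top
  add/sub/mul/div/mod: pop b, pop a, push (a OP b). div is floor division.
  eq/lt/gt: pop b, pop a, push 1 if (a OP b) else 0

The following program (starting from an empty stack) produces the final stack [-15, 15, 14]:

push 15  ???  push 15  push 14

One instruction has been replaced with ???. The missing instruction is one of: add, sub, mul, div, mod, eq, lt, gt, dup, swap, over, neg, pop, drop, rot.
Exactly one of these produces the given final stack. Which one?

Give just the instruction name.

Answer: neg

Derivation:
Stack before ???: [15]
Stack after ???:  [-15]
The instruction that transforms [15] -> [-15] is: neg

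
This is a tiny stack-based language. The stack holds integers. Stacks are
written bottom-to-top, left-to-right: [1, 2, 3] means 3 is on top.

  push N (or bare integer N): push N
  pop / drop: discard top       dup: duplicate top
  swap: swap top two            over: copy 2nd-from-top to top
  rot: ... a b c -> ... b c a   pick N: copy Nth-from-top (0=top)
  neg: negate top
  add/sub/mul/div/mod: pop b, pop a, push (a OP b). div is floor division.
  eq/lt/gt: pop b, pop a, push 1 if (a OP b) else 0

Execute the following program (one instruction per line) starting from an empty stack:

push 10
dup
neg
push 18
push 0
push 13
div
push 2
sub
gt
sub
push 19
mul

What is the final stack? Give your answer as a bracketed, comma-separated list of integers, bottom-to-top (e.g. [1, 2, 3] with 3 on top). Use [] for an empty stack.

After 'push 10': [10]
After 'dup': [10, 10]
After 'neg': [10, -10]
After 'push 18': [10, -10, 18]
After 'push 0': [10, -10, 18, 0]
After 'push 13': [10, -10, 18, 0, 13]
After 'div': [10, -10, 18, 0]
After 'push 2': [10, -10, 18, 0, 2]
After 'sub': [10, -10, 18, -2]
After 'gt': [10, -10, 1]
After 'sub': [10, -11]
After 'push 19': [10, -11, 19]
After 'mul': [10, -209]

Answer: [10, -209]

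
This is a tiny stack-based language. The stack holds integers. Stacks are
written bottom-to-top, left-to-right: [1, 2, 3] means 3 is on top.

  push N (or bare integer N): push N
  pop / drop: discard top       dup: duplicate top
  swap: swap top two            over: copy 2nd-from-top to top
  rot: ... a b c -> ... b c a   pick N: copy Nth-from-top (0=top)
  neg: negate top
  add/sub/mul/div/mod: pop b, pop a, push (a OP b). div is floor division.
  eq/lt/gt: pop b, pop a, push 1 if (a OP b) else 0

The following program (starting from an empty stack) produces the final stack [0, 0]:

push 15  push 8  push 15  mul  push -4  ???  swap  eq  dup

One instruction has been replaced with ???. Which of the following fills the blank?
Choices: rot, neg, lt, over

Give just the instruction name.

Stack before ???: [15, 120, -4]
Stack after ???:  [15, 0]
Checking each choice:
  rot: produces [120, 0, 0]
  neg: produces [15, 0, 0]
  lt: MATCH
  over: produces [15, 120, 0, 0]


Answer: lt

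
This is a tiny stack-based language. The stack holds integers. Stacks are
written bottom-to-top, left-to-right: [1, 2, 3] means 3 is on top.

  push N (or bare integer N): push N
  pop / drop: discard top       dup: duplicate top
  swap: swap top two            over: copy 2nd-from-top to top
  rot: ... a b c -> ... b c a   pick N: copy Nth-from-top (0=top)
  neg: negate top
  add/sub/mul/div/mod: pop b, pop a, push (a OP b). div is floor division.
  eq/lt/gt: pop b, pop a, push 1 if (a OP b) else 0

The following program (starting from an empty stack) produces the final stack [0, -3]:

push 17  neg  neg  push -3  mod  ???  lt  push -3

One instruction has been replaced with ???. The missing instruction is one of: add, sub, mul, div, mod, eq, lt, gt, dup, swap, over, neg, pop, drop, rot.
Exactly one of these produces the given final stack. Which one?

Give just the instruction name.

Stack before ???: [-1]
Stack after ???:  [-1, -1]
The instruction that transforms [-1] -> [-1, -1] is: dup

Answer: dup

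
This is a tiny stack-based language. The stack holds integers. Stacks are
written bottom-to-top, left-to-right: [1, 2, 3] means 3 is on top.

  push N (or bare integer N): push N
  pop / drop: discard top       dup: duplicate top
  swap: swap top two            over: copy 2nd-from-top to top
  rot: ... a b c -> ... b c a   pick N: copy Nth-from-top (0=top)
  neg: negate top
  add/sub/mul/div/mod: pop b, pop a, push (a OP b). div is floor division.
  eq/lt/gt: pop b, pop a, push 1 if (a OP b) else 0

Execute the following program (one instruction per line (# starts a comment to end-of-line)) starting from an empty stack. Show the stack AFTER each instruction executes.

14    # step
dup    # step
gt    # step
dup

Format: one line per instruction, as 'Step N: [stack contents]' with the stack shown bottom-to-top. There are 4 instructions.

Step 1: [14]
Step 2: [14, 14]
Step 3: [0]
Step 4: [0, 0]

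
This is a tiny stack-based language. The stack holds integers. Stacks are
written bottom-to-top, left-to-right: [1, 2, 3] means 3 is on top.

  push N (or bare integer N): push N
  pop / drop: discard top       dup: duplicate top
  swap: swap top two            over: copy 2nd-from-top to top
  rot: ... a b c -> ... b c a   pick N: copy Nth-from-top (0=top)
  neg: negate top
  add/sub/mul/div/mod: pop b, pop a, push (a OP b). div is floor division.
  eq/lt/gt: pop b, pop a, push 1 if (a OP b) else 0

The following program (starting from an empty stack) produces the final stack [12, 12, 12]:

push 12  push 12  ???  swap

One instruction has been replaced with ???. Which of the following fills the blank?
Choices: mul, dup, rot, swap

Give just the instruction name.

Answer: dup

Derivation:
Stack before ???: [12, 12]
Stack after ???:  [12, 12, 12]
Checking each choice:
  mul: stack underflow (need 2, have 1)
  dup: MATCH
  rot: stack underflow (need 3, have 2)
  swap: produces [12, 12]


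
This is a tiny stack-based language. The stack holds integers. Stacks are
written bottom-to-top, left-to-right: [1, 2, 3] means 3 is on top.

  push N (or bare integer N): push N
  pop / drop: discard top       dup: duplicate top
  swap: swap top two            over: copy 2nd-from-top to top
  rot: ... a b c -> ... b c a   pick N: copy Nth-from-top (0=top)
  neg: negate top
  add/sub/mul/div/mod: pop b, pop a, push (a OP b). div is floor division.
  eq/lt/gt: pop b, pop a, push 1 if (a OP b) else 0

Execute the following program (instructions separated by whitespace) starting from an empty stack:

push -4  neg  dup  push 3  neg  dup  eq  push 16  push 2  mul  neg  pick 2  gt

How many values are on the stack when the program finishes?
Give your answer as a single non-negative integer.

Answer: 4

Derivation:
After 'push -4': stack = [-4] (depth 1)
After 'neg': stack = [4] (depth 1)
After 'dup': stack = [4, 4] (depth 2)
After 'push 3': stack = [4, 4, 3] (depth 3)
After 'neg': stack = [4, 4, -3] (depth 3)
After 'dup': stack = [4, 4, -3, -3] (depth 4)
After 'eq': stack = [4, 4, 1] (depth 3)
After 'push 16': stack = [4, 4, 1, 16] (depth 4)
After 'push 2': stack = [4, 4, 1, 16, 2] (depth 5)
After 'mul': stack = [4, 4, 1, 32] (depth 4)
After 'neg': stack = [4, 4, 1, -32] (depth 4)
After 'pick 2': stack = [4, 4, 1, -32, 4] (depth 5)
After 'gt': stack = [4, 4, 1, 0] (depth 4)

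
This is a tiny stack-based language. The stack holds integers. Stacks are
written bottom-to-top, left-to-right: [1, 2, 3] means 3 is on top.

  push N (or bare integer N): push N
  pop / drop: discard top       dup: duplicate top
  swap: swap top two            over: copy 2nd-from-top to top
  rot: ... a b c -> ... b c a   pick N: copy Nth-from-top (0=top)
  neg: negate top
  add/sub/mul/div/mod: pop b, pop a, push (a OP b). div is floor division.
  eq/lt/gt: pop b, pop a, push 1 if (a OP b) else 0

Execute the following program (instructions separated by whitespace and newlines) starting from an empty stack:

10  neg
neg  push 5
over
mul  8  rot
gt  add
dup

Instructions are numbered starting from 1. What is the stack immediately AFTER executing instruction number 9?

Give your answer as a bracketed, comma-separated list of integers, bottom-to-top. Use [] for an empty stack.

Step 1 ('10'): [10]
Step 2 ('neg'): [-10]
Step 3 ('neg'): [10]
Step 4 ('push 5'): [10, 5]
Step 5 ('over'): [10, 5, 10]
Step 6 ('mul'): [10, 50]
Step 7 ('8'): [10, 50, 8]
Step 8 ('rot'): [50, 8, 10]
Step 9 ('gt'): [50, 0]

Answer: [50, 0]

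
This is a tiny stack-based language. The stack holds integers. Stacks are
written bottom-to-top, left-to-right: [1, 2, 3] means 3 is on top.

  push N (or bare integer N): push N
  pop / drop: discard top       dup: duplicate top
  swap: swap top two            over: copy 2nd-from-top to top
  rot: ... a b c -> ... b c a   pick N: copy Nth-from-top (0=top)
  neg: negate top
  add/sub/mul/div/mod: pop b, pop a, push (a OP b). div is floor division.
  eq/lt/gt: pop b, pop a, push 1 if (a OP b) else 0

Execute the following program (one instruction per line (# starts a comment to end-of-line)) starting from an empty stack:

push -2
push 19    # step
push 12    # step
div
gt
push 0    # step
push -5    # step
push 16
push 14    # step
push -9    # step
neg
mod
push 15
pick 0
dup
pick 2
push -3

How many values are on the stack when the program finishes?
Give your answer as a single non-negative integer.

Answer: 10

Derivation:
After 'push -2': stack = [-2] (depth 1)
After 'push 19': stack = [-2, 19] (depth 2)
After 'push 12': stack = [-2, 19, 12] (depth 3)
After 'div': stack = [-2, 1] (depth 2)
After 'gt': stack = [0] (depth 1)
After 'push 0': stack = [0, 0] (depth 2)
After 'push -5': stack = [0, 0, -5] (depth 3)
After 'push 16': stack = [0, 0, -5, 16] (depth 4)
After 'push 14': stack = [0, 0, -5, 16, 14] (depth 5)
After 'push -9': stack = [0, 0, -5, 16, 14, -9] (depth 6)
After 'neg': stack = [0, 0, -5, 16, 14, 9] (depth 6)
After 'mod': stack = [0, 0, -5, 16, 5] (depth 5)
After 'push 15': stack = [0, 0, -5, 16, 5, 15] (depth 6)
After 'pick 0': stack = [0, 0, -5, 16, 5, 15, 15] (depth 7)
After 'dup': stack = [0, 0, -5, 16, 5, 15, 15, 15] (depth 8)
After 'pick 2': stack = [0, 0, -5, 16, 5, 15, 15, 15, 15] (depth 9)
After 'push -3': stack = [0, 0, -5, 16, 5, 15, 15, 15, 15, -3] (depth 10)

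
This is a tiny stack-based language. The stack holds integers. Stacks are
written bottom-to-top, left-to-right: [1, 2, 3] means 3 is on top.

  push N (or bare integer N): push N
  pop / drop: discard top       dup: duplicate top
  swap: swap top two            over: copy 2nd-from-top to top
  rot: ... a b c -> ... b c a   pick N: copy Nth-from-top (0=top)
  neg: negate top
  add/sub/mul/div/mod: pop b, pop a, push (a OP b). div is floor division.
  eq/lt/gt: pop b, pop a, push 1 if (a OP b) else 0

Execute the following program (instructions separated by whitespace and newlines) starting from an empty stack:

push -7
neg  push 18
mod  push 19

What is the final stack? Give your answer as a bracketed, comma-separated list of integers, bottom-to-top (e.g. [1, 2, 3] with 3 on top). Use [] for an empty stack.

After 'push -7': [-7]
After 'neg': [7]
After 'push 18': [7, 18]
After 'mod': [7]
After 'push 19': [7, 19]

Answer: [7, 19]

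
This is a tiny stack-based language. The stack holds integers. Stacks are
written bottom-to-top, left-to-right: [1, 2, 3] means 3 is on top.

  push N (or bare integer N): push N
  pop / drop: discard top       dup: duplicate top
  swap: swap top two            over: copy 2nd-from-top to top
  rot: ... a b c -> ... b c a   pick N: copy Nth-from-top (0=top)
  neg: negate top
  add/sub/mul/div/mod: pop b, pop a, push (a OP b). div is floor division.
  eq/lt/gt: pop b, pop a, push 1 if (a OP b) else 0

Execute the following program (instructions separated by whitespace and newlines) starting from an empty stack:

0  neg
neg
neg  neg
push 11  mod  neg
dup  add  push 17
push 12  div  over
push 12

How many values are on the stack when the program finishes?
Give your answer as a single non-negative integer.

After 'push 0': stack = [0] (depth 1)
After 'neg': stack = [0] (depth 1)
After 'neg': stack = [0] (depth 1)
After 'neg': stack = [0] (depth 1)
After 'neg': stack = [0] (depth 1)
After 'push 11': stack = [0, 11] (depth 2)
After 'mod': stack = [0] (depth 1)
After 'neg': stack = [0] (depth 1)
After 'dup': stack = [0, 0] (depth 2)
After 'add': stack = [0] (depth 1)
After 'push 17': stack = [0, 17] (depth 2)
After 'push 12': stack = [0, 17, 12] (depth 3)
After 'div': stack = [0, 1] (depth 2)
After 'over': stack = [0, 1, 0] (depth 3)
After 'push 12': stack = [0, 1, 0, 12] (depth 4)

Answer: 4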